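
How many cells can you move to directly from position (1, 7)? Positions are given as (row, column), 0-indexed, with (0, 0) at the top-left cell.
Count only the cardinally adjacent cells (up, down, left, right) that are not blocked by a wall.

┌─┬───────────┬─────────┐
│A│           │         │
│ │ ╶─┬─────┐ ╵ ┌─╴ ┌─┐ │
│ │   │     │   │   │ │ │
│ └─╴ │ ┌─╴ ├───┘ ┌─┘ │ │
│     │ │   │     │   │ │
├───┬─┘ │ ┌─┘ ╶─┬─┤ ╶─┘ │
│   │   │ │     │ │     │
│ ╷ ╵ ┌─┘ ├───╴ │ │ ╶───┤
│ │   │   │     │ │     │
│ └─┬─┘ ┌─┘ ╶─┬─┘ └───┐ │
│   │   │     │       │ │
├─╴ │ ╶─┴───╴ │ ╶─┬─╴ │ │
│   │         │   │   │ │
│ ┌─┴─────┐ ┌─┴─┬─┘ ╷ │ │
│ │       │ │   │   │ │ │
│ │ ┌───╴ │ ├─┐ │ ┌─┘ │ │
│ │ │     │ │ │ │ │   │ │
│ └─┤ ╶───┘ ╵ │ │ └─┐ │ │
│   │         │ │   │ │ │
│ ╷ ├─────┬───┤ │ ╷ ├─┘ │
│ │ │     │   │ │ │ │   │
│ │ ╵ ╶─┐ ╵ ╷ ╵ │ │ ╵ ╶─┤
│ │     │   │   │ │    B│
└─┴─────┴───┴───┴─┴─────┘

Checking passable neighbors of (1, 7):
Neighbors: (0, 7), (1, 6)
Count: 2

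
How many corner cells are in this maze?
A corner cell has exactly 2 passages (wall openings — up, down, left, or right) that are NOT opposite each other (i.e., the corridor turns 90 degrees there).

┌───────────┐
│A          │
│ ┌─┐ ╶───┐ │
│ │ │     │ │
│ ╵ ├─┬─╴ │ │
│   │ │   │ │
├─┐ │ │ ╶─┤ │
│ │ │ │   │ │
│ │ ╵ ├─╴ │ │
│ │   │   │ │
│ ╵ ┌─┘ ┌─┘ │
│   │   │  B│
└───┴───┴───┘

Counting corner cells (2 non-opposite passages):
Total corners: 16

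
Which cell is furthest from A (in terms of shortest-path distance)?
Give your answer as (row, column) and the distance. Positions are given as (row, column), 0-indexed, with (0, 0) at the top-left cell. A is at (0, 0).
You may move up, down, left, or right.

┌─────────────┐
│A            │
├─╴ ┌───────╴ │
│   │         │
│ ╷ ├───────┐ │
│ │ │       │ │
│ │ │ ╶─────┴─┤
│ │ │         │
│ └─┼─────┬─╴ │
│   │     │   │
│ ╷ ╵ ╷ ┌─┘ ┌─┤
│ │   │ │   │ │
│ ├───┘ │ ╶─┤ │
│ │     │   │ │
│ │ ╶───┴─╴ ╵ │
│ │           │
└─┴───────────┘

Computing BFS distances from A to all cells:
Furthest cell: (2, 5)
Distance: 35 steps

Path from A to the furthest cell:

┌─────────────┐
│A ↓          │
├─╴ ┌───────╴ │
│↓ ↲│         │
│ ╷ ├───────┐ │
│↓│ │↱ → → B│ │
│ │ │ ╶─────┴─┤
│↓│ │↑ ← ← ← ↰│
│ └─┼─────┬─╴ │
│↳ ↓│↱ ↓  │↱ ↑│
│ ╷ ╵ ╷ ┌─┘ ┌─┤
│ │↳ ↑│↓│↱ ↑│ │
│ ├───┘ │ ╶─┤ │
│ │↓ ← ↲│↑ ↰│ │
│ │ ╶───┴─╴ ╵ │
│ │↳ → → → ↑  │
└─┴───────────┘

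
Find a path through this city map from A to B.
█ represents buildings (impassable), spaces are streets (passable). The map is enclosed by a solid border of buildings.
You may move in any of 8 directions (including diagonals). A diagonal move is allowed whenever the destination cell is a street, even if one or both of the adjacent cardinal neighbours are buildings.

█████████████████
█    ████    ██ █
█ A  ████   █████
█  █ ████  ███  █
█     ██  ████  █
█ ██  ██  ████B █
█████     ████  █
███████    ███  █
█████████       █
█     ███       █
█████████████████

Finding the shortest path from A to B:
Movement: 8-directional
Path length: 15 steps
Directions: down → down-right → right → down-right → down-right → right → right → right → down-right → down-right → right → right → up-right → up → up

Solution:

█████████████████
█    ████    ██ █
█ A  ████   █████
█ ↘█ ████  ███  █
█  →↘ ██  ████  █
█ ██ ↘██  ████B █
█████ →→→↘████↑ █
███████   ↘███↑ █
█████████  →→↗  █
█     ███       █
█████████████████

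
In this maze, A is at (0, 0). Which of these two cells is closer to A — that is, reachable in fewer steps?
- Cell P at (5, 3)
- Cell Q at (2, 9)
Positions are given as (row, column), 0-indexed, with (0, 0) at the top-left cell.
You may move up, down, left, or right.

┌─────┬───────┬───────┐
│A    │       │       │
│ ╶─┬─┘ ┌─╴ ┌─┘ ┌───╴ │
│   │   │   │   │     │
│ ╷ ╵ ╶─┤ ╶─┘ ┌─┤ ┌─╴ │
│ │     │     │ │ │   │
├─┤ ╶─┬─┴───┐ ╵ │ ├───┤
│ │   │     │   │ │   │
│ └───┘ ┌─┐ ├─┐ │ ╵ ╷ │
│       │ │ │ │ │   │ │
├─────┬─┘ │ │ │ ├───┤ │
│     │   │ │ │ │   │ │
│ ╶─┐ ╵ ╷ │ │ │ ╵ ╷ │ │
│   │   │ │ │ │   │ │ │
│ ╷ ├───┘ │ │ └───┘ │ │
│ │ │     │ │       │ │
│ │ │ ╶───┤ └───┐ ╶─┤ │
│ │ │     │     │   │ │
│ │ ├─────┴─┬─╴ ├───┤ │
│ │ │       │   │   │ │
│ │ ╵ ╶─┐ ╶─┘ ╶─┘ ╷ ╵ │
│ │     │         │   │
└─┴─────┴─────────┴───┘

Shortest path A → P at (5, 3): 60 steps
Shortest path A → Q at (2, 9): 23 steps

Q is closer (23 steps vs 60 steps).

Path to P:

┌─────┬───────┬───────┐
│A    │↱ → ↓  │↱ → → ↓│
│ ╶─┬─┘ ┌─╴ ┌─┘ ┌───╴ │
│↳ ↓│↱ ↑│↓ ↲│↱ ↑│↓ ← ↲│
│ ╷ ╵ ╶─┤ ╶─┘ ┌─┤ ┌─╴ │
│ │↳ ↑  │↳ → ↑│ │↓│   │
├─┤ ╶─┬─┴───┐ ╵ │ ├───┤
│ │   │     │   │↓│↱ ↓│
│ └───┘ ┌─┐ ├─┐ │ ╵ ╷ │
│       │ │ │ │ │↳ ↑│↓│
├─────┬─┘ │ │ │ ├───┤ │
│↱ → ↓│P  │ │ │ │   │↓│
│ ╶─┐ ╵ ╷ │ │ │ ╵ ╷ │ │
│↑ ↰│↳ ↑│ │ │ │   │ │↓│
│ ╷ ├───┘ │ │ └───┘ │ │
│ │↑│     │ │       │↓│
│ │ │ ╶───┤ └───┐ ╶─┤ │
│ │↑│     │     │   │↓│
│ │ ├─────┴─┬─╴ ├───┤ │
│ │↑│↓ ← ↰  │   │↓ ↰│↓│
│ │ ╵ ╶─┐ ╶─┘ ╶─┘ ╷ ╵ │
│ │↑ ↲  │↑ ← ← ← ↲│↑ ↲│
└─┴─────┴─────────┴───┘

Path to Q:

┌─────┬───────┬───────┐
│A    │↱ → ↓  │↱ → → ↓│
│ ╶─┬─┘ ┌─╴ ┌─┘ ┌───╴ │
│↳ ↓│↱ ↑│↓ ↲│↱ ↑│    ↓│
│ ╷ ╵ ╶─┤ ╶─┘ ┌─┤ ┌─╴ │
│ │↳ ↑  │↳ → ↑│ │ │Q ↲│
├─┤ ╶─┬─┴───┐ ╵ │ ├───┤
│ │   │     │   │ │   │
│ └───┘ ┌─┐ ├─┐ │ ╵ ╷ │
│       │ │ │ │ │   │ │
├─────┬─┘ │ │ │ ├───┤ │
│     │   │ │ │ │   │ │
│ ╶─┐ ╵ ╷ │ │ │ ╵ ╷ │ │
│   │   │ │ │ │   │ │ │
│ ╷ ├───┘ │ │ └───┘ │ │
│ │ │     │ │       │ │
│ │ │ ╶───┤ └───┐ ╶─┤ │
│ │ │     │     │   │ │
│ │ ├─────┴─┬─╴ ├───┤ │
│ │ │       │   │   │ │
│ │ ╵ ╶─┐ ╶─┘ ╶─┘ ╷ ╵ │
│ │     │         │   │
└─┴─────┴─────────┴───┘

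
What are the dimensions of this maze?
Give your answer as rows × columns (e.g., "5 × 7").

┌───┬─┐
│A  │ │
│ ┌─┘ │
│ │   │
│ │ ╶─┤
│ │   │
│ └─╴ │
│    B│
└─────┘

Counting the maze dimensions:
Rows (vertical): 4
Columns (horizontal): 3
Dimensions: 4 × 3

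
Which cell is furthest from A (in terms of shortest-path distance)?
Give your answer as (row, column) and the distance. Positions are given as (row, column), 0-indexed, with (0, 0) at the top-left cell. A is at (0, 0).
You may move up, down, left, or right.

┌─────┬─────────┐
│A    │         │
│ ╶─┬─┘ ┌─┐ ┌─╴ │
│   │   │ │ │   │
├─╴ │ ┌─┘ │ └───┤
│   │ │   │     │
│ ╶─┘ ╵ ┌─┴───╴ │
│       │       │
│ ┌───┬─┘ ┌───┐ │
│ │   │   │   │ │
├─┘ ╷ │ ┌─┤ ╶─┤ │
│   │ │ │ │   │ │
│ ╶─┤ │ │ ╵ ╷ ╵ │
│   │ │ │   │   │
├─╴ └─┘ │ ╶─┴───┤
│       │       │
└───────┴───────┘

Computing BFS distances from A to all cells:
Furthest cell: (6, 2)
Distance: 36 steps

Path from A to the furthest cell:

┌─────┬─────────┐
│A    │↱ → ↓    │
│ ╶─┬─┘ ┌─┐ ┌─╴ │
│↳ ↓│↱ ↑│ │↓│   │
├─╴ │ ┌─┘ │ └───┤
│↓ ↲│↑│   │↳ → ↓│
│ ╶─┘ ╵ ┌─┴───╴ │
│↳ → ↑  │↓ ← ← ↲│
│ ┌───┬─┘ ┌───┐ │
│ │↱ ↓│↓ ↲│   │ │
├─┘ ╷ │ ┌─┤ ╶─┤ │
│↱ ↑│↓│↓│ │   │ │
│ ╶─┤ │ │ ╵ ╷ ╵ │
│↑ ↰│B│↓│   │   │
├─╴ └─┘ │ ╶─┴───┤
│  ↑ ← ↲│       │
└───────┴───────┘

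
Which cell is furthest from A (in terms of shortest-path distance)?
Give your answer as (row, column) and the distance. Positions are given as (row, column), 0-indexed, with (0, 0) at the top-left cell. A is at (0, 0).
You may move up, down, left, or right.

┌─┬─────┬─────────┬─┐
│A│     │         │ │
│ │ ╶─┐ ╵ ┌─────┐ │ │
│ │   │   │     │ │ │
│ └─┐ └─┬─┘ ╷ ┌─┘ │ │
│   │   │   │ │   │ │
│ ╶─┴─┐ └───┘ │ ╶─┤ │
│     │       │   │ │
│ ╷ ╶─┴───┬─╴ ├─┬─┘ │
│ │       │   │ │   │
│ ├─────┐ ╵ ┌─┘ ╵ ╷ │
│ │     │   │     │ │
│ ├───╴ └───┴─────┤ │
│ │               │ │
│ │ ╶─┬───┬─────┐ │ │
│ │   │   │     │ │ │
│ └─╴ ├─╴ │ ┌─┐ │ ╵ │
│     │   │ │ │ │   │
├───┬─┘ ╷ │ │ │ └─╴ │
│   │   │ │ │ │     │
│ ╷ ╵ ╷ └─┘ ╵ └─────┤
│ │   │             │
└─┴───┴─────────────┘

Computing BFS distances from A to all cells:
Furthest cell: (10, 0)
Distance: 42 steps

Path from A to the furthest cell:

┌─┬─────┬─────────┬─┐
│A│     │         │ │
│ │ ╶─┐ ╵ ┌─────┐ │ │
│↓│   │   │     │ │ │
│ └─┐ └─┬─┘ ╷ ┌─┘ │ │
│↓  │   │   │ │   │ │
│ ╶─┴─┐ └───┘ │ ╶─┤ │
│↓    │       │   │ │
│ ╷ ╶─┴───┬─╴ ├─┬─┘ │
│↓│       │   │ │   │
│ ├─────┐ ╵ ┌─┘ ╵ ╷ │
│↓│     │   │     │ │
│ ├───╴ └───┴─────┤ │
│↓│↱ → → → → → → ↓│ │
│ │ ╶─┬───┬─────┐ │ │
│↓│↑ ↰│   │↓ ← ↰│↓│ │
│ └─╴ ├─╴ │ ┌─┐ │ ╵ │
│↳ → ↑│   │↓│ │↑│↳ ↓│
├───┬─┘ ╷ │ │ │ └─╴ │
│↓ ↰│↓ ↰│ │↓│ │↑ ← ↲│
│ ╷ ╵ ╷ └─┘ ╵ └─────┤
│B│↑ ↲│↑ ← ↲        │
└─┴───┴─────────────┘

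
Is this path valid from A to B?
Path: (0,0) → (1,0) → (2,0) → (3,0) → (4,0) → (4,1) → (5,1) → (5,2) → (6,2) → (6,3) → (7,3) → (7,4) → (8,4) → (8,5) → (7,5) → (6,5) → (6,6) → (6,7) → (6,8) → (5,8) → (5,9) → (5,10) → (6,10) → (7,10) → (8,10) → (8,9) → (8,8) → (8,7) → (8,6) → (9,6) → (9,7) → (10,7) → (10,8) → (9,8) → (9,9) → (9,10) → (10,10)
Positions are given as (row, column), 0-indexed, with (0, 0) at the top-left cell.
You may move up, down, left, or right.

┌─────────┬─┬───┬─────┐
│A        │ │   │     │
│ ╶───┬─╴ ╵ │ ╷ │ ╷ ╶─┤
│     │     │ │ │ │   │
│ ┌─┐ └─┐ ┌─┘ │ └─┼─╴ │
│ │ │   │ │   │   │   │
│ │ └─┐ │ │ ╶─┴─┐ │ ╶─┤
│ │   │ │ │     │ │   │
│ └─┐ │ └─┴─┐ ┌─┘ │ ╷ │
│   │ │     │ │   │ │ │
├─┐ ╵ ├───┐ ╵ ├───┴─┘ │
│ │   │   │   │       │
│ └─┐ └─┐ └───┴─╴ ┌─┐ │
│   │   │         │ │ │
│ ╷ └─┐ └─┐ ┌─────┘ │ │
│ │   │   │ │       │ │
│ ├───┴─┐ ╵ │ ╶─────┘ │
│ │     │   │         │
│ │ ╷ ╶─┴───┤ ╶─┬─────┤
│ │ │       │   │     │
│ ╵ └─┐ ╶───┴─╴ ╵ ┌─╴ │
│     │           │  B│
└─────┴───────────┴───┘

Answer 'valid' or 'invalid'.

Checking path validity:
Result: All consecutive moves are passable.

valid

Correct solution:

┌─────────┬─┬───┬─────┐
│A        │ │   │     │
│ ╶───┬─╴ ╵ │ ╷ │ ╷ ╶─┤
│↓    │     │ │ │ │   │
│ ┌─┐ └─┐ ┌─┘ │ └─┼─╴ │
│↓│ │   │ │   │   │   │
│ │ └─┐ │ │ ╶─┴─┐ │ ╶─┤
│↓│   │ │ │     │ │   │
│ └─┐ │ └─┴─┐ ┌─┘ │ ╷ │
│↳ ↓│ │     │ │   │ │ │
├─┐ ╵ ├───┐ ╵ ├───┴─┘ │
│ │↳ ↓│   │   │  ↱ → ↓│
│ └─┐ └─┐ └───┴─╴ ┌─┐ │
│   │↳ ↓│  ↱ → → ↑│ │↓│
│ ╷ └─┐ └─┐ ┌─────┘ │ │
│ │   │↳ ↓│↑│       │↓│
│ ├───┴─┐ ╵ │ ╶─────┘ │
│ │     │↳ ↑│↓ ← ← ← ↲│
│ │ ╷ ╶─┴───┤ ╶─┬─────┤
│ │ │       │↳ ↓│↱ → ↓│
│ ╵ └─┐ ╶───┴─╴ ╵ ┌─╴ │
│     │        ↳ ↑│  B│
└─────┴───────────┴───┘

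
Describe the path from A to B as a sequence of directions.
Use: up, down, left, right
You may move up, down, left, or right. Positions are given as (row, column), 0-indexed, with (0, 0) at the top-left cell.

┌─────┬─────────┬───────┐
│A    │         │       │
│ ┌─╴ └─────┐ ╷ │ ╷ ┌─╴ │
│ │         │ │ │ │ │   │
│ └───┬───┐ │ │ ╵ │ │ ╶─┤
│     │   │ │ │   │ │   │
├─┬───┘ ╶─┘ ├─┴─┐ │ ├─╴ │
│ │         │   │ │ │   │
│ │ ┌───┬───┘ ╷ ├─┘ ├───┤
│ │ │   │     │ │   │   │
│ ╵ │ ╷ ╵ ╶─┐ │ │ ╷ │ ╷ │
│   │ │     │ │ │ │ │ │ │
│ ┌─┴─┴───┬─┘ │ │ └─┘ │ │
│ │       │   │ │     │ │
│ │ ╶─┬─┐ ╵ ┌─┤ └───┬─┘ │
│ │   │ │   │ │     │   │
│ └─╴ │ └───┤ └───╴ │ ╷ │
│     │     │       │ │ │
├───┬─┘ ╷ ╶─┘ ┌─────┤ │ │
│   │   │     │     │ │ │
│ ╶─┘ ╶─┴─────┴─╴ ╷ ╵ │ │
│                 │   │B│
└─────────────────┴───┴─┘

Finding the path and converting it to directions:
Path through cells: (0,0) → (0,1) → (0,2) → (1,2) → (1,3) → (1,4) → (1,5) → (2,5) → (3,5) → (3,4) → (3,3) → (3,2) → (3,1) → (4,1) → (5,1) → (5,0) → (6,0) → (7,0) → (8,0) → (8,1) → (8,2) → (7,2) → (7,1) → (6,1) → (6,2) → (6,3) → (6,4) → (7,4) → (7,5) → (6,5) → (6,6) → (5,6) → (4,6) → (3,6) → (3,7) → (4,7) → (5,7) → (6,7) → (7,7) → (7,8) → (7,9) → (8,9) → (8,8) → (8,7) → (8,6) → (9,6) → (9,5) → (9,4) → (8,4) → (8,3) → (9,3) → (9,2) → (10,2) → (10,3) → (10,4) → (10,5) → (10,6) → (10,7) → (10,8) → (9,8) → (9,9) → (10,9) → (10,10) → (9,10) → (8,10) → (7,10) → (7,11) → (8,11) → (9,11) → (10,11)
Directions: right, right, down, right, right, right, down, down, left, left, left, left, down, down, left, down, down, down, right, right, up, left, up, right, right, right, down, right, up, right, up, up, up, right, down, down, down, down, right, right, down, left, left, left, down, left, left, up, left, down, left, down, right, right, right, right, right, right, up, right, down, right, up, up, up, right, down, down, down

Solution:

┌─────┬─────────┬───────┐
│A → ↓│         │       │
│ ┌─╴ └─────┐ ╷ │ ╷ ┌─╴ │
│ │  ↳ → → ↓│ │ │ │ │   │
│ └───┬───┐ │ │ ╵ │ │ ╶─┤
│     │   │↓│ │   │ │   │
├─┬───┘ ╶─┘ ├─┴─┐ │ ├─╴ │
│ │↓ ← ← ← ↲│↱ ↓│ │ │   │
│ │ ┌───┬───┘ ╷ ├─┘ ├───┤
│ │↓│   │    ↑│↓│   │   │
│ ╵ │ ╷ ╵ ╶─┐ │ │ ╷ │ ╷ │
│↓ ↲│ │     │↑│↓│ │ │ │ │
│ ┌─┴─┴───┬─┘ │ │ └─┘ │ │
│↓│↱ → → ↓│↱ ↑│↓│     │ │
│ │ ╶─┬─┐ ╵ ┌─┤ └───┬─┘ │
│↓│↑ ↰│ │↳ ↑│ │↳ → ↓│↱ ↓│
│ └─╴ │ └───┤ └───╴ │ ╷ │
│↳ → ↑│↓ ↰  │↓ ← ← ↲│↑│↓│
├───┬─┘ ╷ ╶─┘ ┌─────┤ │ │
│   │↓ ↲│↑ ← ↲│  ↱ ↓│↑│↓│
│ ╶─┘ ╶─┴─────┴─╴ ╷ ╵ │ │
│    ↳ → → → → → ↑│↳ ↑│B│
└─────────────────┴───┴─┘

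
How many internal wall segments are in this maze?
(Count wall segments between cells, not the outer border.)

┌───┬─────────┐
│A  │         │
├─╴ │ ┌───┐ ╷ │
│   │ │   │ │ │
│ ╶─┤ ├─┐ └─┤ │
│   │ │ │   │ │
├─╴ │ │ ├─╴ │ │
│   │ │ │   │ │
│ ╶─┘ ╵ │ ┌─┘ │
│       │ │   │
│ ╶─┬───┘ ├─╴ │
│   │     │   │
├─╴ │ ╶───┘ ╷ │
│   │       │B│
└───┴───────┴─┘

Counting internal wall segments:
Total internal walls: 36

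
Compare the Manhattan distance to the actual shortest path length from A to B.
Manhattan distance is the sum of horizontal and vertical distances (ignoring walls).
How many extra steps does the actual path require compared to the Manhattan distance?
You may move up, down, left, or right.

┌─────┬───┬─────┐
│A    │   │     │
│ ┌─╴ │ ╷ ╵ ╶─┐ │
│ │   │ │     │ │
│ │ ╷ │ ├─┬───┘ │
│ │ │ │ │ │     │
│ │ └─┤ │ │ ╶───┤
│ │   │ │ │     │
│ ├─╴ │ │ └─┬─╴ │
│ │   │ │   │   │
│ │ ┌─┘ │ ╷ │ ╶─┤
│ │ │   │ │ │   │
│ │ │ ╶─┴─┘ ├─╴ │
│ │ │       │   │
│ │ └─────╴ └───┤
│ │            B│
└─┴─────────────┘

Manhattan distance: |7 - 0| + |7 - 0| = 14
Actual path length: 18
Extra steps: 18 - 14 = 4

Solution:

┌─────┬───┬─────┐
│A → ↓│   │     │
│ ┌─╴ │ ╷ ╵ ╶─┐ │
│ │↓ ↲│ │     │ │
│ │ ╷ │ ├─┬───┘ │
│ │↓│ │ │ │     │
│ │ └─┤ │ │ ╶───┤
│ │↳ ↓│ │ │     │
│ ├─╴ │ │ └─┬─╴ │
│ │↓ ↲│ │   │   │
│ │ ┌─┘ │ ╷ │ ╶─┤
│ │↓│   │ │ │   │
│ │ │ ╶─┴─┘ ├─╴ │
│ │↓│       │   │
│ │ └─────╴ └───┤
│ │↳ → → → → → B│
└─┴─────────────┘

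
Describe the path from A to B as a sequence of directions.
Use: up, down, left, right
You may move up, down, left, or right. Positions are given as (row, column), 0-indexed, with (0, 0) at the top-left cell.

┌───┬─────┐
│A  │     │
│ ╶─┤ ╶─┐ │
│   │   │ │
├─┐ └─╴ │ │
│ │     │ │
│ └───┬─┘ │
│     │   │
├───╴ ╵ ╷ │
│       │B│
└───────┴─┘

Finding the path and converting it to directions:
Path through cells: (0,0) → (1,0) → (1,1) → (2,1) → (2,2) → (2,3) → (1,3) → (1,2) → (0,2) → (0,3) → (0,4) → (1,4) → (2,4) → (3,4) → (4,4)
Directions: down, right, down, right, right, up, left, up, right, right, down, down, down, down

Solution:

┌───┬─────┐
│A  │↱ → ↓│
│ ╶─┤ ╶─┐ │
│↳ ↓│↑ ↰│↓│
├─┐ └─╴ │ │
│ │↳ → ↑│↓│
│ └───┬─┘ │
│     │  ↓│
├───╴ ╵ ╷ │
│       │B│
└───────┴─┘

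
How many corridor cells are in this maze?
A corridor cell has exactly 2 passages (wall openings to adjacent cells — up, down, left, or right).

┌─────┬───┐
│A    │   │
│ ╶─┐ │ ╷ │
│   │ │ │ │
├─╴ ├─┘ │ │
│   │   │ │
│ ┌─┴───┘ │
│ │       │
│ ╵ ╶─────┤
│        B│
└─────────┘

Counting cells with exactly 2 passages:
Total corridor cells: 21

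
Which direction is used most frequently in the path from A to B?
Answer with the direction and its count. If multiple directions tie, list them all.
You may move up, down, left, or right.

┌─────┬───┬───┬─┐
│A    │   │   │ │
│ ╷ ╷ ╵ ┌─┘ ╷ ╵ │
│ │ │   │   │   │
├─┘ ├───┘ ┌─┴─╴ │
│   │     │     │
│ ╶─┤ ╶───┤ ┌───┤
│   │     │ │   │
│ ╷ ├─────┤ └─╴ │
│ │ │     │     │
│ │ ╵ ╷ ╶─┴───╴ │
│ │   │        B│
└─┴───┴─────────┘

Directions: right, down, down, left, down, right, down, down, right, up, right, down, right, right, right, right
Counts: {'right': 8, 'down': 6, 'left': 1, 'up': 1}
Most common: right (8 times)

Solution:

┌─────┬───┬───┬─┐
│A ↓  │   │   │ │
│ ╷ ╷ ╵ ┌─┘ ╷ ╵ │
│ │↓│   │   │   │
├─┘ ├───┘ ┌─┴─╴ │
│↓ ↲│     │     │
│ ╶─┤ ╶───┤ ┌───┤
│↳ ↓│     │ │   │
│ ╷ ├─────┤ └─╴ │
│ │↓│↱ ↓  │     │
│ │ ╵ ╷ ╶─┴───╴ │
│ │↳ ↑│↳ → → → B│
└─┴───┴─────────┘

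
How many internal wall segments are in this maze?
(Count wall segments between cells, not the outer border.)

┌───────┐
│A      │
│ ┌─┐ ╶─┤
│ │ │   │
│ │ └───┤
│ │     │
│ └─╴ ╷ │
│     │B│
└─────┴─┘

Counting internal wall segments:
Total internal walls: 9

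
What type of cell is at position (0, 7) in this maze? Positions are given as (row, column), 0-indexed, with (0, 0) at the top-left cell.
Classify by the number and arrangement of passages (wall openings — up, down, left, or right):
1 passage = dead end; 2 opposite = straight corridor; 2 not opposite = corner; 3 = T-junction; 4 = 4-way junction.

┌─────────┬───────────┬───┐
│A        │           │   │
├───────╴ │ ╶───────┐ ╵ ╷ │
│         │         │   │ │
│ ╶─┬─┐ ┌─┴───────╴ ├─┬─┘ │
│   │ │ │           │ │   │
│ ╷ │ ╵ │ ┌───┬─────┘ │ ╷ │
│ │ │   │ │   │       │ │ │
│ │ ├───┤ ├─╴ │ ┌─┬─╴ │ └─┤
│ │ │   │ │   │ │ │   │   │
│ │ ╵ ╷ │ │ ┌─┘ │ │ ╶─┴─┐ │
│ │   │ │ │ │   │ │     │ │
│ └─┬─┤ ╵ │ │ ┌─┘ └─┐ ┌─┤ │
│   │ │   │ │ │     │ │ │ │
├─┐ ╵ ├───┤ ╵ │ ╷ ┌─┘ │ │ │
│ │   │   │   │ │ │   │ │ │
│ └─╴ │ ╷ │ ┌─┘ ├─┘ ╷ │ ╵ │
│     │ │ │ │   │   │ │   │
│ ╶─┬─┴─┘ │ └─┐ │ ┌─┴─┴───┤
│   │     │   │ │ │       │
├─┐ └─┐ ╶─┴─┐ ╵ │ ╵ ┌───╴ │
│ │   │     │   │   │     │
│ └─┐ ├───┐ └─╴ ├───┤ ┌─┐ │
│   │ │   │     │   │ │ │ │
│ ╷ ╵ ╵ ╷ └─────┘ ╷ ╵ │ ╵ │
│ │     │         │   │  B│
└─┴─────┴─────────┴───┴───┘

Checking cell at (0, 7):
Number of passages: 2
Cell type: straight corridor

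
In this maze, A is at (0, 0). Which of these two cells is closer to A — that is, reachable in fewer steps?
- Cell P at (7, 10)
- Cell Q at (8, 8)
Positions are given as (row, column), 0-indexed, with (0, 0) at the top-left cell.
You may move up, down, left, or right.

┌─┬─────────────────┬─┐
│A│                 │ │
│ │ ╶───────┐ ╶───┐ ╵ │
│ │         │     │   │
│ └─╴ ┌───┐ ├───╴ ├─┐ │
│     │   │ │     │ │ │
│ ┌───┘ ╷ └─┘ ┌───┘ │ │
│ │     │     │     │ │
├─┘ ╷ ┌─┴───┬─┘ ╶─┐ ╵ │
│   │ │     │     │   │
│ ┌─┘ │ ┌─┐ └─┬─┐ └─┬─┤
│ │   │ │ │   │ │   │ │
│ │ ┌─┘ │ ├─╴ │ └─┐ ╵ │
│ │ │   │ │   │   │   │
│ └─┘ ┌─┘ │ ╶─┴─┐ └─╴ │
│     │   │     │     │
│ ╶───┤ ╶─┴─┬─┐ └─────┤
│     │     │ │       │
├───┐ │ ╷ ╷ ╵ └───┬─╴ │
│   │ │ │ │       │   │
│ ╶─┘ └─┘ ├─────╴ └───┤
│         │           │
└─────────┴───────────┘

Shortest path A → P at (7, 10): 31 steps
Shortest path A → Q at (8, 8): 48 steps

P is closer (31 steps vs 48 steps).

Path to P:

┌─┬─────────────────┬─┐
│A│↱ → → → → → → → ↓│ │
│ │ ╶───────┐ ╶───┐ ╵ │
│↓│↑ ↰      │     │↳ ↓│
│ └─╴ ┌───┐ ├───╴ ├─┐ │
│↳ → ↑│   │ │     │ │↓│
│ ┌───┘ ╷ └─┘ ┌───┘ │ │
│ │     │     │↓ ← ↰│↓│
├─┘ ╷ ┌─┴───┬─┘ ╶─┐ ╵ │
│   │ │     │  ↳ ↓│↑ ↲│
│ ┌─┘ │ ┌─┐ └─┬─┐ └─┬─┤
│ │   │ │ │   │ │↳ ↓│ │
│ │ ┌─┘ │ ├─╴ │ └─┐ ╵ │
│ │ │   │ │   │   │↳ ↓│
│ └─┘ ┌─┘ │ ╶─┴─┐ └─╴ │
│     │   │     │    P│
│ ╶───┤ ╶─┴─┬─┐ └─────┤
│     │     │ │       │
├───┐ │ ╷ ╷ ╵ └───┬─╴ │
│   │ │ │ │       │   │
│ ╶─┘ └─┘ ├─────╴ └───┤
│         │           │
└─────────┴───────────┘

Path to Q:

┌─┬─────────────────┬─┐
│A│↱ → → → → ↓      │ │
│ │ ╶───────┐ ╶───┐ ╵ │
│↓│↑ ↰      │↳ → ↓│   │
│ └─╴ ┌───┐ ├───╴ ├─┐ │
│↳ → ↑│↓ ↰│ │↓ ← ↲│ │ │
│ ┌───┘ ╷ └─┘ ┌───┘ │ │
│ │↓ ← ↲│↑ ← ↲│     │ │
├─┘ ╷ ┌─┴───┬─┘ ╶─┐ ╵ │
│↓ ↲│ │↱ → ↓│     │   │
│ ┌─┘ │ ┌─┐ └─┬─┐ └─┬─┤
│↓│   │↑│ │↳ ↓│ │   │ │
│ │ ┌─┘ │ ├─╴ │ └─┐ ╵ │
│↓│ │↱ ↑│ │↓ ↲│   │   │
│ └─┘ ┌─┘ │ ╶─┴─┐ └─╴ │
│↳ → ↑│   │↳ → ↓│     │
│ ╶───┤ ╶─┴─┬─┐ └─────┤
│     │     │ │↳ Q    │
├───┐ │ ╷ ╷ ╵ └───┬─╴ │
│   │ │ │ │       │   │
│ ╶─┘ └─┘ ├─────╴ └───┤
│         │           │
└─────────┴───────────┘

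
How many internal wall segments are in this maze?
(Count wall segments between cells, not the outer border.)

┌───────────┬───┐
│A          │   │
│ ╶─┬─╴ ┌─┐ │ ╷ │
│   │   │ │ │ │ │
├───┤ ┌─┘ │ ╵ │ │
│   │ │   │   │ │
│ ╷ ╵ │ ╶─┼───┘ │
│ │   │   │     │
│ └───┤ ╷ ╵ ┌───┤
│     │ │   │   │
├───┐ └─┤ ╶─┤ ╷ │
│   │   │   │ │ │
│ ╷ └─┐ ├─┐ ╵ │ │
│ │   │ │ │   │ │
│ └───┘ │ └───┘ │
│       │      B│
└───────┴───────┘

Counting internal wall segments:
Total internal walls: 49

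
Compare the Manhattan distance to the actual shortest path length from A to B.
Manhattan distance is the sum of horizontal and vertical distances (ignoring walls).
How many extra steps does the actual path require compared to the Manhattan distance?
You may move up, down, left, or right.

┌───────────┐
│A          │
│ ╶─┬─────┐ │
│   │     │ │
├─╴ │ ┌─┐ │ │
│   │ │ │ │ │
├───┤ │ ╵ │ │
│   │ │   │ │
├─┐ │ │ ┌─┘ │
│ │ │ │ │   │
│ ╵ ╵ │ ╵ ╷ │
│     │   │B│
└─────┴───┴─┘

Manhattan distance: |5 - 0| + |5 - 0| = 10
Actual path length: 10
Extra steps: 10 - 10 = 0

Solution:

┌───────────┐
│A → → → → ↓│
│ ╶─┬─────┐ │
│   │     │↓│
├─╴ │ ┌─┐ │ │
│   │ │ │ │↓│
├───┤ │ ╵ │ │
│   │ │   │↓│
├─┐ │ │ ┌─┘ │
│ │ │ │ │  ↓│
│ ╵ ╵ │ ╵ ╷ │
│     │   │B│
└─────┴───┴─┘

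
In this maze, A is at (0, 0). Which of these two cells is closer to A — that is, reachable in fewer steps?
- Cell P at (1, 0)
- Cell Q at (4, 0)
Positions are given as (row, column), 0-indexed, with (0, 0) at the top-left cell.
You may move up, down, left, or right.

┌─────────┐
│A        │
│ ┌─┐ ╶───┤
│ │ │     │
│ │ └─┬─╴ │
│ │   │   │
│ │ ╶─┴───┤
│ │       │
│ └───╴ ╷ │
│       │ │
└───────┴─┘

Shortest path A → P at (1, 0): 1 steps
Shortest path A → Q at (4, 0): 4 steps

P is closer (1 steps vs 4 steps).

Path to P:

┌─────────┐
│A        │
│ ┌─┐ ╶───┤
│P│ │     │
│ │ └─┬─╴ │
│ │   │   │
│ │ ╶─┴───┤
│ │       │
│ └───╴ ╷ │
│       │ │
└───────┴─┘

Path to Q:

┌─────────┐
│A        │
│ ┌─┐ ╶───┤
│↓│ │     │
│ │ └─┬─╴ │
│↓│   │   │
│ │ ╶─┴───┤
│↓│       │
│ └───╴ ╷ │
│Q      │ │
└───────┴─┘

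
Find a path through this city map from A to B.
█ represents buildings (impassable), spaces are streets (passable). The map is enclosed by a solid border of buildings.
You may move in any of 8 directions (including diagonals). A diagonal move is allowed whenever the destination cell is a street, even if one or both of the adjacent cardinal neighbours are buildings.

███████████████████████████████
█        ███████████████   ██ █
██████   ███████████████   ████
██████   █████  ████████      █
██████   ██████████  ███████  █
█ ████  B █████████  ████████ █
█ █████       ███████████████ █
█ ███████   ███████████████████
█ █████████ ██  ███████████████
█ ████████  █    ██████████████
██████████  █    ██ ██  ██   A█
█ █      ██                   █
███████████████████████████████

Finding the shortest path from A to B:
Movement: 8-directional
Path length: 23 steps
Directions: left → left → left → down-left → left → left → left → left → left → left → left → left → left → left → left → left → left → up-left → up → up → up-left → up-left → up-left

Solution:

███████████████████████████████
█        ███████████████   ██ █
██████   ███████████████   ████
██████   █████  ████████      █
██████   ██████████  ███████  █
█ ████  B █████████  ████████ █
█ █████  ↖    ███████████████ █
█ ███████ ↖ ███████████████████
█ █████████↖██  ███████████████
█ ████████ ↑█    ██████████████
██████████ ↑█    ██ ██  ██↙←←A█
█ █      ██ ↖←←←←←←←←←←←←←    █
███████████████████████████████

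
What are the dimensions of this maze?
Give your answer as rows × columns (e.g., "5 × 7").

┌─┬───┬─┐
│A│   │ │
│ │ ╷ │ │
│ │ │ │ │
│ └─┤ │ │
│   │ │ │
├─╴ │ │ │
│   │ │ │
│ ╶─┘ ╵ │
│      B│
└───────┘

Counting the maze dimensions:
Rows (vertical): 5
Columns (horizontal): 4
Dimensions: 5 × 4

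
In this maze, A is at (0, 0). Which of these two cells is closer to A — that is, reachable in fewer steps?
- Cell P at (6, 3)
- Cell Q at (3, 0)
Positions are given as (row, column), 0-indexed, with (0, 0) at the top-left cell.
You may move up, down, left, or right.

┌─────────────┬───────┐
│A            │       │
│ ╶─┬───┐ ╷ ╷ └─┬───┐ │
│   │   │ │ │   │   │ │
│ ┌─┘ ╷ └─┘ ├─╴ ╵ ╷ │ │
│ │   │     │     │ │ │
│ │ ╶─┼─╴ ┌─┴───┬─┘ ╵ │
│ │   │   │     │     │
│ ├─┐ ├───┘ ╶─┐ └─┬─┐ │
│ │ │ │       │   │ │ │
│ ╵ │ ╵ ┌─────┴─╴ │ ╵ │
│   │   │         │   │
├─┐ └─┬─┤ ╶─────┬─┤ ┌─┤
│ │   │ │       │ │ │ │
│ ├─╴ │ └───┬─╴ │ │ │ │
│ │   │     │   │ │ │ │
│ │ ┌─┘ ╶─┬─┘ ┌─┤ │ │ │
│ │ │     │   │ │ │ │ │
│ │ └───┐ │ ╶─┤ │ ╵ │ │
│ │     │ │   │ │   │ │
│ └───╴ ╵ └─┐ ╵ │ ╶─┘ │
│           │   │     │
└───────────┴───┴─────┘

Shortest path A → P at (6, 3): 21 steps
Shortest path A → Q at (3, 0): 3 steps

Q is closer (3 steps vs 21 steps).

Path to P:

┌─────────────┬───────┐
│A            │       │
│ ╶─┬───┐ ╷ ╷ └─┬───┐ │
│↓  │   │ │ │   │   │ │
│ ┌─┘ ╷ └─┘ ├─╴ ╵ ╷ │ │
│↓│   │     │     │ │ │
│ │ ╶─┼─╴ ┌─┴───┬─┘ ╵ │
│↓│   │   │     │     │
│ ├─┐ ├───┘ ╶─┐ └─┬─┐ │
│↓│ │ │       │   │ │ │
│ ╵ │ ╵ ┌─────┴─╴ │ ╵ │
│↳ ↓│   │         │   │
├─┐ └─┬─┤ ╶─────┬─┤ ┌─┤
│ │↳ ↓│P│       │ │ │ │
│ ├─╴ │ └───┬─╴ │ │ │ │
│ │↓ ↲│↑    │   │ │ │ │
│ │ ┌─┘ ╶─┬─┘ ┌─┤ │ │ │
│ │↓│  ↑ ↰│   │ │ │ │ │
│ │ └───┐ │ ╶─┤ │ ╵ │ │
│ │↳ → ↓│↑│   │ │   │ │
│ └───╴ ╵ └─┐ ╵ │ ╶─┘ │
│      ↳ ↑  │   │     │
└───────────┴───┴─────┘

Path to Q:

┌─────────────┬───────┐
│A            │       │
│ ╶─┬───┐ ╷ ╷ └─┬───┐ │
│↓  │   │ │ │   │   │ │
│ ┌─┘ ╷ └─┘ ├─╴ ╵ ╷ │ │
│↓│   │     │     │ │ │
│ │ ╶─┼─╴ ┌─┴───┬─┘ ╵ │
│Q│   │   │     │     │
│ ├─┐ ├───┘ ╶─┐ └─┬─┐ │
│ │ │ │       │   │ │ │
│ ╵ │ ╵ ┌─────┴─╴ │ ╵ │
│   │   │         │   │
├─┐ └─┬─┤ ╶─────┬─┤ ┌─┤
│ │   │ │       │ │ │ │
│ ├─╴ │ └───┬─╴ │ │ │ │
│ │   │     │   │ │ │ │
│ │ ┌─┘ ╶─┬─┘ ┌─┤ │ │ │
│ │ │     │   │ │ │ │ │
│ │ └───┐ │ ╶─┤ │ ╵ │ │
│ │     │ │   │ │   │ │
│ └───╴ ╵ └─┐ ╵ │ ╶─┘ │
│           │   │     │
└───────────┴───┴─────┘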